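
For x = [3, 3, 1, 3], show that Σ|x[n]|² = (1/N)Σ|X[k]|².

Time domain:
Σ|x[n]|² = |3|² + |3|² + |1|² + |3|² = 28.0000

Frequency domain:
(1/4)Σ|X[k]|² = (1/4)(|10|² + |2|² + |-2|² + |2|²) = (1/4)·112.0000 = 28.0000

Both sides agree, confirming Parseval's theorem.

Σ|x[n]|² = (1/N)Σ|X[k]|² = 28.0000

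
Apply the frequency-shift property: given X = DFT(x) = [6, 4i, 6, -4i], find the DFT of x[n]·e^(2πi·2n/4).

Modulation property: DFT(ω_4^(-2n)·x[n]) = X[(k-2) mod 4], so circularly shift X by 2 positions.

X[k-2] = [6, -4i, 6, 4i]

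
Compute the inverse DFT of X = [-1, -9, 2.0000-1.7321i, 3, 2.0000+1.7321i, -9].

x[n] = (1/6) Σ(k=0 to 5) X[k] · e^(2πikn/6)

Computing each x[n]:
x[0] = -2
x[1] = -2
x[2] = 1
x[3] = 3
x[4] = 2
x[5] = -3

x = [-2, -2, 1, 3, 2, -3]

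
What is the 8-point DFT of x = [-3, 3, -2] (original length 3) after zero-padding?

Original 3-point DFT: [-2, -3.5000-4.3301i, -3.5000+4.3301i]
Zero-padded 8-point DFT provides frequency interpolation.

DFT_8([x, 0, ...]) = [-2, -0.8787-0.1213i, -1-3i, -5.1213-4.1213i, -8, -5.1213+4.1213i, -1+3i, -0.8787+0.1213i]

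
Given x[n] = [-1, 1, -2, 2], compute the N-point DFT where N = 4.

X[k] = Σ(n=0 to 3) x[n] · ω_4^(nk)
where ω_4 = e^(-2πi/4)

Computing each X[k]:
X[0] = 0
X[1] = 1+1i
X[2] = -6
X[3] = 1-1i

X = [0, 1+1i, -6, 1-1i]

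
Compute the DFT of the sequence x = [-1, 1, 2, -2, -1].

X[k] = Σ(n=0 to 4) x[n] · ω_5^(nk)
where ω_5 = e^(-2πi/5)

Computing each X[k]:
X[0] = -1
X[1] = -1.0000-4.2533i
X[2] = -1.0000+2.6287i
X[3] = -1.0000-2.6287i
X[4] = -1.0000+4.2533i

X = [-1, -1.0000-4.2533i, -1.0000+2.6287i, -1.0000-2.6287i, -1.0000+4.2533i]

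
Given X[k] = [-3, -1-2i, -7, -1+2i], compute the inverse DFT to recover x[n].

x[n] = (1/4) Σ(k=0 to 3) X[k] · e^(2πikn/4)

Computing each x[n]:
x[0] = -3
x[1] = 2
x[2] = -2
x[3] = 0

x = [-3, 2, -2, 0]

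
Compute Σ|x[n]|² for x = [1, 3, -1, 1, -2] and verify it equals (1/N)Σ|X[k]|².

Time domain:
Σ|x[n]|² = |1|² + |3|² + |-1|² + |1|² + |-2|² = 16.0000

Frequency domain:
(1/5)Σ|X[k]|² = (1/5)(|2|² + |1.3090-3.5797i|² + |0.1910-4.8410i|² + |0.1910+4.8410i|² + |1.3090+3.5797i|²) = (1/5)·80.0000 = 16.0000

Both sides agree, confirming Parseval's theorem.

Σ|x[n]|² = (1/N)Σ|X[k]|² = 16.0000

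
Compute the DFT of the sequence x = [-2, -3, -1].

X[k] = Σ(n=0 to 2) x[n] · ω_3^(nk)
where ω_3 = e^(-2πi/3)

Computing each X[k]:
X[0] = -6
X[1] = 1.7321i
X[2] = -1.7321i

X = [-6, 1.7321i, -1.7321i]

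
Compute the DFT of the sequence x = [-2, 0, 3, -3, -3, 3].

X[k] = Σ(n=0 to 5) x[n] · ω_6^(nk)
where ω_6 = e^(-2πi/6)

Computing each X[k]:
X[0] = -2
X[1] = 2.5000-2.5981i
X[2] = -6.5000+7.7942i
X[3] = -2
X[4] = -6.5000-7.7942i
X[5] = 2.5000+2.5981i

X = [-2, 2.5000-2.5981i, -6.5000+7.7942i, -2, -6.5000-7.7942i, 2.5000+2.5981i]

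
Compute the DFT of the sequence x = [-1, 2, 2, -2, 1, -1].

X[k] = Σ(n=0 to 5) x[n] · ω_6^(nk)
where ω_6 = e^(-2πi/6)

Computing each X[k]:
X[0] = 1
X[1] = -3.4641i
X[2] = -5.0000-1.7321i
X[3] = 3
X[4] = -5.0000+1.7321i
X[5] = 3.4641i

X = [1, -3.4641i, -5.0000-1.7321i, 3, -5.0000+1.7321i, 3.4641i]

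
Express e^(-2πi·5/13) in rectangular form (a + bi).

ω_13^5 = e^(-2πi·5/13)
= cos(-2π·5/13) + i·sin(-2π·5/13)
= cos(-10π/13) + i·sin(-10π/13)

ω_13^5 = cos(-10π/13) + i·sin(-10π/13) = -0.7485-0.6631i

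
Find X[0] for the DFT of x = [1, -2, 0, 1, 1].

X[0] = Σ(n=0 to 4) x[n] · ω_5^0 = Σ x[n]
= (1) + (-2) + (0) + (1) + (1)

X[0] = 1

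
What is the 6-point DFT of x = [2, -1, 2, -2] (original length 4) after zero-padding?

Original 4-point DFT: [1, -1i, 7, 1i]
Zero-padded 6-point DFT provides frequency interpolation.

DFT_6([x, 0, ...]) = [1, 2.5000-0.8660i, -0.5000+2.5981i, 7, -0.5000-2.5981i, 2.5000+0.8660i]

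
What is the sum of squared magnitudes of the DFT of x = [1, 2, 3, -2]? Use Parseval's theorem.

Parseval: Σ|x[n]|² = (1/N)Σ|X[k]|², so Σ|X[k]|² = N·Σ|x[n]|² = 4·18.0000

Σ|X[k]|² = N·Σ|x[n]|² = 4·18.0000 = 72.0000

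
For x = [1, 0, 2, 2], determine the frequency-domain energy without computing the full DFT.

Parseval: Σ|x[n]|² = (1/N)Σ|X[k]|², so Σ|X[k]|² = N·Σ|x[n]|² = 4·9.0000

Σ|X[k]|² = N·Σ|x[n]|² = 4·9.0000 = 36.0000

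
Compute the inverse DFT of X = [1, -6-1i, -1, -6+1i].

x[n] = (1/4) Σ(k=0 to 3) X[k] · e^(2πikn/4)

Computing each x[n]:
x[0] = -3
x[1] = 1
x[2] = 3
x[3] = 0

x = [-3, 1, 3, 0]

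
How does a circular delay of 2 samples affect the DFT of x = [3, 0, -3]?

Time shift by 2: X_shifted[k] = ω_3^(2k) · X[k]
Shifted x = [0, -3, 3]

DFT(x[n-2]) = [0, 5.1962i, -5.1962i]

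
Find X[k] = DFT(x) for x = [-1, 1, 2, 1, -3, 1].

X[k] = Σ(n=0 to 5) x[n] · ω_6^(nk)
where ω_6 = e^(-2πi/6)

Computing each X[k]:
X[0] = 1
X[1] = -0.5000-4.3301i
X[2] = -0.5000+4.3301i
X[3] = -5
X[4] = -0.5000-4.3301i
X[5] = -0.5000+4.3301i

X = [1, -0.5000-4.3301i, -0.5000+4.3301i, -5, -0.5000-4.3301i, -0.5000+4.3301i]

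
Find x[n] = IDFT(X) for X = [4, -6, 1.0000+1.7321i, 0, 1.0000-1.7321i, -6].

x[n] = (1/6) Σ(k=0 to 5) X[k] · e^(2πikn/6)

Computing each x[n]:
x[0] = -1
x[1] = -1
x[2] = 2
x[3] = 3
x[4] = 1
x[5] = 0

x = [-1, -1, 2, 3, 1, 0]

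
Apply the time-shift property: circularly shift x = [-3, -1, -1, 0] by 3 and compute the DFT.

Time shift by 3: X_shifted[k] = ω_4^(3k) · X[k]
Shifted x = [-1, -1, 0, -3]

DFT(x[n-3]) = [-5, -1-2i, 3, -1+2i]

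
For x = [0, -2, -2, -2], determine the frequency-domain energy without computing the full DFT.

Parseval: Σ|x[n]|² = (1/N)Σ|X[k]|², so Σ|X[k]|² = N·Σ|x[n]|² = 4·12.0000

Σ|X[k]|² = N·Σ|x[n]|² = 4·12.0000 = 48.0000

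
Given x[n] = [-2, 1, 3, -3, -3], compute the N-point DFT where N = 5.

X[k] = Σ(n=0 to 4) x[n] · ω_5^(nk)
where ω_5 = e^(-2πi/5)

Computing each X[k]:
X[0] = -4
X[1] = -2.6180-7.3309i
X[2] = -0.3820+3.3552i
X[3] = -0.3820-3.3552i
X[4] = -2.6180+7.3309i

X = [-4, -2.6180-7.3309i, -0.3820+3.3552i, -0.3820-3.3552i, -2.6180+7.3309i]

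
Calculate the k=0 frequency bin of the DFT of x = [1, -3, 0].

X[0] = Σ(n=0 to 2) x[n] · ω_3^0 = Σ x[n]
= (1) + (-3) + (0)

X[0] = -2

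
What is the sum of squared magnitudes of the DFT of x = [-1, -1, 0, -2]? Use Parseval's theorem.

Parseval: Σ|x[n]|² = (1/N)Σ|X[k]|², so Σ|X[k]|² = N·Σ|x[n]|² = 4·6.0000

Σ|X[k]|² = N·Σ|x[n]|² = 4·6.0000 = 24.0000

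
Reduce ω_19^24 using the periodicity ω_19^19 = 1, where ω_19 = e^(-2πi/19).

Since ω_19^19 = 1, powers reduce modulo 19.
24 mod 19 = 5
So ω_19^24 = ω_19^5 = e^(-2πi·5/19)

ω_19^24 = ω_19^5 = -0.0826-0.9966i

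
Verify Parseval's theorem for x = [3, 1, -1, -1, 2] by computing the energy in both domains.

Time domain:
Σ|x[n]|² = |3|² + |1|² + |-1|² + |-1|² + |2|² = 16.0000

Frequency domain:
(1/5)Σ|X[k]|² = (1/5)(|4|² + |5.5451+0.9511i|² + |-0.0451+0.5878i|² + |-0.0451-0.5878i|² + |5.5451-0.9511i|²) = (1/5)·80.0000 = 16.0000

Both sides agree, confirming Parseval's theorem.

Σ|x[n]|² = (1/N)Σ|X[k]|² = 16.0000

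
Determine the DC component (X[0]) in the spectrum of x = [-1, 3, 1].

X[0] = Σ(n=0 to 2) x[n] · ω_3^0 = Σ x[n]
= (-1) + (3) + (1)

X[0] = 3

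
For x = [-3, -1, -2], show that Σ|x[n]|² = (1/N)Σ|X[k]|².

Time domain:
Σ|x[n]|² = |-3|² + |-1|² + |-2|² = 14.0000

Frequency domain:
(1/3)Σ|X[k]|² = (1/3)(|-6|² + |-1.5000-0.8660i|² + |-1.5000+0.8660i|²) = (1/3)·42.0000 = 14.0000

Both sides agree, confirming Parseval's theorem.

Σ|x[n]|² = (1/N)Σ|X[k]|² = 14.0000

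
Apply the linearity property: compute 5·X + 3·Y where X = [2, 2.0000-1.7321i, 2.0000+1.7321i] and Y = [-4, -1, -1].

By linearity: DFT(5x + 3y) = 5·DFT(x) + 3·DFT(y)
= 5·[2, 2.0000-1.7321i, 2.0000+1.7321i] + 3·[-4, -1, -1]

Computing element-wise:
Z[0] = 5·(2) + 3·(-4) = -2
Z[1] = 5·(2.0000-1.7321i) + 3·(-1) = 7.0000-8.6605i
Z[2] = 5·(2.0000+1.7321i) + 3·(-1) = 7.0000+8.6605i

DFT(5x + 3y) = 5·X + 3·Y = [-2, 7.0000-8.6605i, 7.0000+8.6605i]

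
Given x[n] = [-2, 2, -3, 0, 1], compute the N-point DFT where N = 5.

X[k] = Σ(n=0 to 4) x[n] · ω_5^(nk)
where ω_5 = e^(-2πi/5)

Computing each X[k]:
X[0] = -2
X[1] = 1.3541+0.8123i
X[2] = -5.3541-3.4410i
X[3] = -5.3541+3.4410i
X[4] = 1.3541-0.8123i

X = [-2, 1.3541+0.8123i, -5.3541-3.4410i, -5.3541+3.4410i, 1.3541-0.8123i]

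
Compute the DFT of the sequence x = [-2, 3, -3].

X[k] = Σ(n=0 to 2) x[n] · ω_3^(nk)
where ω_3 = e^(-2πi/3)

Computing each X[k]:
X[0] = -2
X[1] = -2.0000-5.1962i
X[2] = -2.0000+5.1962i

X = [-2, -2.0000-5.1962i, -2.0000+5.1962i]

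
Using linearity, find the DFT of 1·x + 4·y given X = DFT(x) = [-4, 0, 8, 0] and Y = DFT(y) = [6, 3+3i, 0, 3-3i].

By linearity: DFT(1x + 4y) = 1·DFT(x) + 4·DFT(y)
= 1·[-4, 0, 8, 0] + 4·[6, 3+3i, 0, 3-3i]

Computing element-wise:
Z[0] = 1·(-4) + 4·(6) = 20
Z[1] = 1·(0) + 4·(3+3i) = 12+12i
Z[2] = 1·(8) + 4·(0) = 8
Z[3] = 1·(0) + 4·(3-3i) = 12-12i

DFT(1x + 4y) = 1·X + 4·Y = [20, 12+12i, 8, 12-12i]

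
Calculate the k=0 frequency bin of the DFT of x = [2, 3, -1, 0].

X[0] = Σ(n=0 to 3) x[n] · ω_4^0 = Σ x[n]
= (2) + (3) + (-1) + (0)

X[0] = 4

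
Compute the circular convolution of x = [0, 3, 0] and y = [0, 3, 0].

(x ⊛ y)[n] = Σ(m=0 to 2) x[m] · y[(n-m) mod 3]

Computing each output sample:
(x ⊛ y)[0] = 0
(x ⊛ y)[1] = 0
(x ⊛ y)[2] = 9

x ⊛ y = [0, 0, 9]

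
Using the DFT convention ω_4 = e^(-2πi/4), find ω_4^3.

ω_4^3 = e^(-2πi·3/4)
= cos(-2π·3/4) + i·sin(-2π·3/4)
= cos(-6π/4) + i·sin(-6π/4)

ω_4^3 = cos(-6π/4) + i·sin(-6π/4) = 1i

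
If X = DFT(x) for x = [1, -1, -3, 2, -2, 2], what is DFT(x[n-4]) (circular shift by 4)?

Time shift by 4: X_shifted[k] = ω_6^(4k) · X[k]
Shifted x = [-3, 2, -2, 2, 1, -1]

DFT(x[n-4]) = [-1, -4, -1.0000-5.1962i, -7, -1.0000+5.1962i, -4]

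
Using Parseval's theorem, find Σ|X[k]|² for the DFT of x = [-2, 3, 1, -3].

Parseval: Σ|x[n]|² = (1/N)Σ|X[k]|², so Σ|X[k]|² = N·Σ|x[n]|² = 4·23.0000

Σ|X[k]|² = N·Σ|x[n]|² = 4·23.0000 = 92.0000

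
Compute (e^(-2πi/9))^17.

Since ω_9^9 = 1, powers reduce modulo 9.
17 mod 9 = 8
So ω_9^17 = ω_9^8 = e^(-2πi·8/9)

ω_9^17 = ω_9^8 = 0.7660+0.6428i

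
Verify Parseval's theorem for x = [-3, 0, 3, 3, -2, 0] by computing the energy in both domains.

Time domain:
Σ|x[n]|² = |-3|² + |0|² + |3|² + |3|² + |-2|² + |0|² = 31.0000

Frequency domain:
(1/6)Σ|X[k]|² = (1/6)(|1|² + |-6.5000-4.3301i|² + |-0.5000+4.3301i|² + |-5|² + |-0.5000-4.3301i|² + |-6.5000+4.3301i|²) = (1/6)·186.0000 = 31.0000

Both sides agree, confirming Parseval's theorem.

Σ|x[n]|² = (1/N)Σ|X[k]|² = 31.0000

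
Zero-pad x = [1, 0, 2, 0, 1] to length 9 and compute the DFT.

Original 5-point DFT: [4, -0.3090-0.2245i, 0.8090+2.4899i, 0.8090-2.4899i, -0.3090+0.2245i]
Zero-padded 9-point DFT provides frequency interpolation.

DFT_9([x, 0, ...]) = [4, 0.4076-2.3116i, -0.1133-0.0413i, -0.5000+0.8660i, 2.7057+2.2704i, 2.7057-2.2704i, -0.5000-0.8660i, -0.1133+0.0413i, 0.4076+2.3116i]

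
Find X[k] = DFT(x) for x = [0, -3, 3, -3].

X[k] = Σ(n=0 to 3) x[n] · ω_4^(nk)
where ω_4 = e^(-2πi/4)

Computing each X[k]:
X[0] = -3
X[1] = -3
X[2] = 9
X[3] = -3

X = [-3, -3, 9, -3]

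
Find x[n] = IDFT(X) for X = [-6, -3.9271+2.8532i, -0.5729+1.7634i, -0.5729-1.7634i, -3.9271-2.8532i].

x[n] = (1/5) Σ(k=0 to 4) X[k] · e^(2πikn/5)

Computing each x[n]:
x[0] = -3
x[1] = -3
x[2] = 0
x[3] = 0
x[4] = 0

x = [-3, -3, 0, 0, 0]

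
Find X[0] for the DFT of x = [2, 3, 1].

X[0] = Σ(n=0 to 2) x[n] · ω_3^0 = Σ x[n]
= (2) + (3) + (1)

X[0] = 6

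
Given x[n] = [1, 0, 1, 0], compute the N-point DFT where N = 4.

X[k] = Σ(n=0 to 3) x[n] · ω_4^(nk)
where ω_4 = e^(-2πi/4)

Computing each X[k]:
X[0] = 2
X[1] = 0
X[2] = 2
X[3] = 0

X = [2, 0, 2, 0]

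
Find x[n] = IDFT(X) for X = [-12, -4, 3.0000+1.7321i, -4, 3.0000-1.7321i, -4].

x[n] = (1/6) Σ(k=0 to 5) X[k] · e^(2πikn/6)

Computing each x[n]:
x[0] = -3
x[1] = -3
x[2] = -2
x[3] = 1
x[4] = -3
x[5] = -2

x = [-3, -3, -2, 1, -3, -2]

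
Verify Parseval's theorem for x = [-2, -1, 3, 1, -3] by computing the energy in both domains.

Time domain:
Σ|x[n]|² = |-2|² + |-1|² + |3|² + |1|² + |-3|² = 24.0000

Frequency domain:
(1/5)Σ|X[k]|² = (1/5)(|-2|² + |-6.4721-3.0777i|² + |2.4721+0.7265i|² + |2.4721-0.7265i|² + |-6.4721+3.0777i|²) = (1/5)·120.0000 = 24.0000

Both sides agree, confirming Parseval's theorem.

Σ|x[n]|² = (1/N)Σ|X[k]|² = 24.0000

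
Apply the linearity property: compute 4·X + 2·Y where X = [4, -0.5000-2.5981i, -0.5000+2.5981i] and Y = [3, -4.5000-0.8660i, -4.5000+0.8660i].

By linearity: DFT(4x + 2y) = 4·DFT(x) + 2·DFT(y)
= 4·[4, -0.5000-2.5981i, -0.5000+2.5981i] + 2·[3, -4.5000-0.8660i, -4.5000+0.8660i]

Computing element-wise:
Z[0] = 4·(4) + 2·(3) = 22
Z[1] = 4·(-0.5000-2.5981i) + 2·(-4.5000-0.8660i) = -11.0000-12.1244i
Z[2] = 4·(-0.5000+2.5981i) + 2·(-4.5000+0.8660i) = -11.0000+12.1244i

DFT(4x + 2y) = 4·X + 2·Y = [22, -11.0000-12.1244i, -11.0000+12.1244i]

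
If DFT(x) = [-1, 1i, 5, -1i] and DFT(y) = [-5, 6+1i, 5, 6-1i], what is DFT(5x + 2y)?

By linearity: DFT(5x + 2y) = 5·DFT(x) + 2·DFT(y)
= 5·[-1, 1i, 5, -1i] + 2·[-5, 6+1i, 5, 6-1i]

Computing element-wise:
Z[0] = 5·(-1) + 2·(-5) = -15
Z[1] = 5·(1i) + 2·(6+1i) = 12+7i
Z[2] = 5·(5) + 2·(5) = 35
Z[3] = 5·(-1i) + 2·(6-1i) = 12-7i

DFT(5x + 2y) = 5·X + 2·Y = [-15, 12+7i, 35, 12-7i]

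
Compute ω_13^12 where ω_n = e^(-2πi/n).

ω_13^12 = e^(-2πi·12/13)
= cos(-2π·12/13) + i·sin(-2π·12/13)
= cos(-24π/13) + i·sin(-24π/13)

ω_13^12 = cos(-24π/13) + i·sin(-24π/13) = 0.8855+0.4647i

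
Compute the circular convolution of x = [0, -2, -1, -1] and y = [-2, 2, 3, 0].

(x ⊛ y)[n] = Σ(m=0 to 3) x[m] · y[(n-m) mod 4]

Computing each output sample:
(x ⊛ y)[0] = -5
(x ⊛ y)[1] = 1
(x ⊛ y)[2] = -2
(x ⊛ y)[3] = -6

x ⊛ y = [-5, 1, -2, -6]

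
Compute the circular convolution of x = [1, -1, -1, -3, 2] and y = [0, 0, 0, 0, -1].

(x ⊛ y)[n] = Σ(m=0 to 4) x[m] · y[(n-m) mod 5]

Computing each output sample:
(x ⊛ y)[0] = 1
(x ⊛ y)[1] = 1
(x ⊛ y)[2] = 3
(x ⊛ y)[3] = -2
(x ⊛ y)[4] = -1

x ⊛ y = [1, 1, 3, -2, -1]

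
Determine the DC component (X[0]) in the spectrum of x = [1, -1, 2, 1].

X[0] = Σ(n=0 to 3) x[n] · ω_4^0 = Σ x[n]
= (1) + (-1) + (2) + (1)

X[0] = 3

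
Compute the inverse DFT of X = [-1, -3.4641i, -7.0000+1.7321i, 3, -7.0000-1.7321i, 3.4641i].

x[n] = (1/6) Σ(k=0 to 5) X[k] · e^(2πikn/6)

Computing each x[n]:
x[0] = -2
x[1] = 1
x[2] = 3
x[3] = -3
x[4] = 0
x[5] = 0

x = [-2, 1, 3, -3, 0, 0]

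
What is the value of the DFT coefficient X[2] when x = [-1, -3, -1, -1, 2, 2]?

X[2] = Σ(n=0 to 5) x[n] · ω_6^(2n) where ω_6 = e^(-2πi/6)
= (-1)·ω_6^0 + (-3)·ω_6^2 + (-1)·ω_6^4 + (-1)·ω_6^6 + (2)·ω_6^8 + (2)·ω_6^10

X[2] = -2.0000+1.7321i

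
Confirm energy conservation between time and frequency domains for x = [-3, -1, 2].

Time domain:
Σ|x[n]|² = |-3|² + |-1|² + |2|² = 14.0000

Frequency domain:
(1/3)Σ|X[k]|² = (1/3)(|-2|² + |-3.5000+2.5981i|² + |-3.5000-2.5981i|²) = (1/3)·42.0000 = 14.0000

Both sides agree, confirming Parseval's theorem.

Σ|x[n]|² = (1/N)Σ|X[k]|² = 14.0000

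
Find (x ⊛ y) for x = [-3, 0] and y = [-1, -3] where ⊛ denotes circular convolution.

(x ⊛ y)[n] = Σ(m=0 to 1) x[m] · y[(n-m) mod 2]

Computing each output sample:
(x ⊛ y)[0] = 3
(x ⊛ y)[1] = 9

x ⊛ y = [3, 9]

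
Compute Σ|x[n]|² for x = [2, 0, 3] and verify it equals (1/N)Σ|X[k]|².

Time domain:
Σ|x[n]|² = |2|² + |0|² + |3|² = 13.0000

Frequency domain:
(1/3)Σ|X[k]|² = (1/3)(|5|² + |0.5000+2.5981i|² + |0.5000-2.5981i|²) = (1/3)·39.0000 = 13.0000

Both sides agree, confirming Parseval's theorem.

Σ|x[n]|² = (1/N)Σ|X[k]|² = 13.0000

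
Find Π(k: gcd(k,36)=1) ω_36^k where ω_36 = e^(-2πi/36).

The primitive 36th roots of unity are ω_36^k for k coprime to 36: k ∈ {1, 5, 7, 11, 13, 17, 19, 23, 25, 29, 31, 35}
Their product equals the constant term of the cyclotomic polynomial Φ_36(x) up to sign.
For n ≥ 3, the product of all primitive nth roots of unity is 1. (For n=1 it is 1; for n=2 it is -1.)

1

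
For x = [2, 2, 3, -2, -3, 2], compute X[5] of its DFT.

X[5] = Σ(n=0 to 5) x[n] · ω_6^(5n) where ω_6 = e^(-2πi/6)
= (2)·ω_6^0 + (2)·ω_6^5 + (3)·ω_6^10 + (-2)·ω_6^15 + (-3)·ω_6^20 + (2)·ω_6^25

X[5] = 6.0000+5.1962i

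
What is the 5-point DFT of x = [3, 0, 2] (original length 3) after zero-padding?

Original 3-point DFT: [5, 2.0000+1.7321i, 2.0000-1.7321i]
Zero-padded 5-point DFT provides frequency interpolation.

DFT_5([x, 0, ...]) = [5, 1.3820-1.1756i, 3.6180+1.9021i, 3.6180-1.9021i, 1.3820+1.1756i]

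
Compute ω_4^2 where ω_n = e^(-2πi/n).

ω_4^2 = e^(-2πi·2/4)
= cos(-2π·2/4) + i·sin(-2π·2/4)
= cos(-4π/4) + i·sin(-4π/4)

ω_4^2 = cos(-4π/4) + i·sin(-4π/4) = -1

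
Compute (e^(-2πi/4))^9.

Since ω_4^4 = 1, powers reduce modulo 4.
9 mod 4 = 1
So ω_4^9 = ω_4^1 = e^(-2πi·1/4)

ω_4^9 = ω_4^1 = -1i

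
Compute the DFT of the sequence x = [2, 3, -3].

X[k] = Σ(n=0 to 2) x[n] · ω_3^(nk)
where ω_3 = e^(-2πi/3)

Computing each X[k]:
X[0] = 2
X[1] = 2.0000-5.1962i
X[2] = 2.0000+5.1962i

X = [2, 2.0000-5.1962i, 2.0000+5.1962i]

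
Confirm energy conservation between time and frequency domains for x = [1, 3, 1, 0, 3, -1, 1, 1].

Time domain:
Σ|x[n]|² = |1|² + |3|² + |1|² + |0|² + |3|² + |-1|² + |1|² + |1|² = 23.0000

Frequency domain:
(1/8)Σ|X[k]|² = (1/8)(|9|² + |1.5355-2.1213i|² + |2-1i|² + |-5.5355-2.1213i|² + |3|² + |-5.5355+2.1213i|² + |2+1i|² + |1.5355+2.1213i|²) = (1/8)·184.0000 = 23.0000

Both sides agree, confirming Parseval's theorem.

Σ|x[n]|² = (1/N)Σ|X[k]|² = 23.0000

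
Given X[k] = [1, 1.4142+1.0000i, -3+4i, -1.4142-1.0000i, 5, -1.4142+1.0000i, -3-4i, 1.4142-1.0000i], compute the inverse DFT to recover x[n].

x[n] = (1/8) Σ(k=0 to 7) X[k] · e^(2πikn/8)

Computing each x[n]:
x[0] = 0
x[1] = -1
x[2] = 1
x[3] = 0
x[4] = 0
x[5] = -2
x[6] = 2
x[7] = 1

x = [0, -1, 1, 0, 0, -2, 2, 1]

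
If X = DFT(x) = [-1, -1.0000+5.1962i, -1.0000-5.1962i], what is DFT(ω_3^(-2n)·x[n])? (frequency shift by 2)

Modulation property: DFT(ω_3^(-2n)·x[n]) = X[(k-2) mod 3], so circularly shift X by 2 positions.

X[k-2] = [-1.0000+5.1962i, -1.0000-5.1962i, -1]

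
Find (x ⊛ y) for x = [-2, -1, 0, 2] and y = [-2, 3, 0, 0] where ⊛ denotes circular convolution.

(x ⊛ y)[n] = Σ(m=0 to 3) x[m] · y[(n-m) mod 4]

Computing each output sample:
(x ⊛ y)[0] = 10
(x ⊛ y)[1] = -4
(x ⊛ y)[2] = -3
(x ⊛ y)[3] = -4

x ⊛ y = [10, -4, -3, -4]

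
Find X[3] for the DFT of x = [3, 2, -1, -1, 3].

X[3] = Σ(n=0 to 4) x[n] · ω_5^(3n) where ω_5 = e^(-2πi/5)
= (3)·ω_5^0 + (2)·ω_5^3 + (-1)·ω_5^6 + (-1)·ω_5^9 + (3)·ω_5^12

X[3] = -1.6631-0.5878i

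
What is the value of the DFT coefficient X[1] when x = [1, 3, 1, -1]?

X[1] = Σ(n=0 to 3) x[n] · ω_4^(1n) where ω_4 = e^(-2πi/4)
= (1)·ω_4^0 + (3)·ω_4^1 + (1)·ω_4^2 + (-1)·ω_4^3

X[1] = -4i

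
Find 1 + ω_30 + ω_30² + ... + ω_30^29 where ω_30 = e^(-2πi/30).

Sum of all nth roots of unity equals 0 for n > 1 (geometric series with r ≠ 1).

0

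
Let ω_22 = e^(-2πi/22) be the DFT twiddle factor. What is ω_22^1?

ω_22^1 = e^(-2πi·1/22)
= cos(-2π·1/22) + i·sin(-2π·1/22)
= cos(-2π/22) + i·sin(-2π/22)

ω_22^1 = cos(-2π/22) + i·sin(-2π/22) = 0.9595-0.2817i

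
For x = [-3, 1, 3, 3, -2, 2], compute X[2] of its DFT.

X[2] = Σ(n=0 to 5) x[n] · ω_6^(2n) where ω_6 = e^(-2πi/6)
= (-3)·ω_6^0 + (1)·ω_6^2 + (3)·ω_6^4 + (3)·ω_6^6 + (-2)·ω_6^8 + (2)·ω_6^10

X[2] = -2.0000+5.1962i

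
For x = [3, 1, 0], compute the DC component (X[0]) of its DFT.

X[0] = Σ(n=0 to 2) x[n] · ω_3^0 = Σ x[n]
= (3) + (1) + (0)

X[0] = 4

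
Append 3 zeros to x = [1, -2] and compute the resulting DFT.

Original 2-point DFT: [-1, 3]
Zero-padded 5-point DFT provides frequency interpolation.

DFT_5([x, 0, ...]) = [-1, 0.3820+1.9021i, 2.6180+1.1756i, 2.6180-1.1756i, 0.3820-1.9021i]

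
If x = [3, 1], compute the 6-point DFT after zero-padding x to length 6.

Original 2-point DFT: [4, 2]
Zero-padded 6-point DFT provides frequency interpolation.

DFT_6([x, 0, ...]) = [4, 3.5000-0.8660i, 2.5000-0.8660i, 2, 2.5000+0.8660i, 3.5000+0.8660i]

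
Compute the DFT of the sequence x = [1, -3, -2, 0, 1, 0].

X[k] = Σ(n=0 to 5) x[n] · ω_6^(nk)
where ω_6 = e^(-2πi/6)

Computing each X[k]:
X[0] = -3
X[1] = 5.1962i
X[2] = 3
X[3] = 3
X[4] = 3
X[5] = -5.1962i

X = [-3, 5.1962i, 3, 3, 3, -5.1962i]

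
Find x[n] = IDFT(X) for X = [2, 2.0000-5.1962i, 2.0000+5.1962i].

x[n] = (1/3) Σ(k=0 to 2) X[k] · e^(2πikn/3)

Computing each x[n]:
x[0] = 2
x[1] = 3
x[2] = -3

x = [2, 3, -3]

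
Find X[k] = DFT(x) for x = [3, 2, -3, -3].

X[k] = Σ(n=0 to 3) x[n] · ω_4^(nk)
where ω_4 = e^(-2πi/4)

Computing each X[k]:
X[0] = -1
X[1] = 6-5i
X[2] = 1
X[3] = 6+5i

X = [-1, 6-5i, 1, 6+5i]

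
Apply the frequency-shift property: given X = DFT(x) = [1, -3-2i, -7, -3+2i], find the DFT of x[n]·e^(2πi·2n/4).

Modulation property: DFT(ω_4^(-2n)·x[n]) = X[(k-2) mod 4], so circularly shift X by 2 positions.

X[k-2] = [-7, -3+2i, 1, -3-2i]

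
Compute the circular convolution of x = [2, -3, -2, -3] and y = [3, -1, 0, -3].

(x ⊛ y)[n] = Σ(m=0 to 3) x[m] · y[(n-m) mod 4]

Computing each output sample:
(x ⊛ y)[0] = 18
(x ⊛ y)[1] = -5
(x ⊛ y)[2] = 6
(x ⊛ y)[3] = -13

x ⊛ y = [18, -5, 6, -13]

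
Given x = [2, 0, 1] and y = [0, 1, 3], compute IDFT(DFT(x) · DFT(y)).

(x ⊛ y)[n] = Σ(m=0 to 2) x[m] · y[(n-m) mod 3]

Computing each output sample:
(x ⊛ y)[0] = 1
(x ⊛ y)[1] = 5
(x ⊛ y)[2] = 6

x ⊛ y = [1, 5, 6]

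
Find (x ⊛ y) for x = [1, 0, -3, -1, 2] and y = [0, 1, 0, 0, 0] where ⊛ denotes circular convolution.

(x ⊛ y)[n] = Σ(m=0 to 4) x[m] · y[(n-m) mod 5]

Computing each output sample:
(x ⊛ y)[0] = 2
(x ⊛ y)[1] = 1
(x ⊛ y)[2] = 0
(x ⊛ y)[3] = -3
(x ⊛ y)[4] = -1

x ⊛ y = [2, 1, 0, -3, -1]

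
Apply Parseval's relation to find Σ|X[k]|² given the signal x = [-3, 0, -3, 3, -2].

Parseval: Σ|x[n]|² = (1/N)Σ|X[k]|², so Σ|X[k]|² = N·Σ|x[n]|² = 5·31.0000

Σ|X[k]|² = N·Σ|x[n]|² = 5·31.0000 = 155.0000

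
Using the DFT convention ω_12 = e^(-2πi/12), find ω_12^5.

ω_12^5 = e^(-2πi·5/12)
= cos(-2π·5/12) + i·sin(-2π·5/12)
= cos(-10π/12) + i·sin(-10π/12)

ω_12^5 = cos(-10π/12) + i·sin(-10π/12) = -0.8660-0.5000i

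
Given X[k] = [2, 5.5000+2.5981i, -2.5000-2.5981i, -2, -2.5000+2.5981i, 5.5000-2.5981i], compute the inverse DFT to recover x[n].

x[n] = (1/6) Σ(k=0 to 5) X[k] · e^(2πikn/6)

Computing each x[n]:
x[0] = 1
x[1] = 2
x[2] = -2
x[3] = -2
x[4] = 1
x[5] = 2

x = [1, 2, -2, -2, 1, 2]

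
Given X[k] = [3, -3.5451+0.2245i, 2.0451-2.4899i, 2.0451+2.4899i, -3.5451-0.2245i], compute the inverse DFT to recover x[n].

x[n] = (1/5) Σ(k=0 to 4) X[k] · e^(2πikn/5)

Computing each x[n]:
x[0] = 0
x[1] = 0
x[2] = 1
x[3] = 3
x[4] = -1

x = [0, 0, 1, 3, -1]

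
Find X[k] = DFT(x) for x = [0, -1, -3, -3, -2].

X[k] = Σ(n=0 to 4) x[n] · ω_5^(nk)
where ω_5 = e^(-2πi/5)

Computing each X[k]:
X[0] = -9
X[1] = 3.9271-0.9511i
X[2] = 0.5729-0.5878i
X[3] = 0.5729+0.5878i
X[4] = 3.9271+0.9511i

X = [-9, 3.9271-0.9511i, 0.5729-0.5878i, 0.5729+0.5878i, 3.9271+0.9511i]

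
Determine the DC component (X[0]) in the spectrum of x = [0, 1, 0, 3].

X[0] = Σ(n=0 to 3) x[n] · ω_4^0 = Σ x[n]
= (0) + (1) + (0) + (3)

X[0] = 4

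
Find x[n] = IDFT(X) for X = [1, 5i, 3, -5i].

x[n] = (1/4) Σ(k=0 to 3) X[k] · e^(2πikn/4)

Computing each x[n]:
x[0] = 1
x[1] = -3
x[2] = 1
x[3] = 2

x = [1, -3, 1, 2]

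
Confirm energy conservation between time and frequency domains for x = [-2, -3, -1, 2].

Time domain:
Σ|x[n]|² = |-2|² + |-3|² + |-1|² + |2|² = 18.0000

Frequency domain:
(1/4)Σ|X[k]|² = (1/4)(|-4|² + |-1+5i|² + |-2|² + |-1-5i|²) = (1/4)·72.0000 = 18.0000

Both sides agree, confirming Parseval's theorem.

Σ|x[n]|² = (1/N)Σ|X[k]|² = 18.0000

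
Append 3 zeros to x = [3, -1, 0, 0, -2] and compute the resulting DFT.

Original 5-point DFT: [0, 2.0729-0.9511i, 5.4271-0.5878i, 5.4271+0.5878i, 2.0729+0.9511i]
Zero-padded 8-point DFT provides frequency interpolation.

DFT_8([x, 0, ...]) = [0, 4.2929+0.7071i, 1+1i, 5.7071+0.7071i, 2, 5.7071-0.7071i, 1-1i, 4.2929-0.7071i]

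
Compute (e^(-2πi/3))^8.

Since ω_3^3 = 1, powers reduce modulo 3.
8 mod 3 = 2
So ω_3^8 = ω_3^2 = e^(-2πi·2/3)

ω_3^8 = ω_3^2 = -0.5000+0.8660i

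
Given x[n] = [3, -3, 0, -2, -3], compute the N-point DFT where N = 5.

X[k] = Σ(n=0 to 4) x[n] · ω_5^(nk)
where ω_5 = e^(-2πi/5)

Computing each X[k]:
X[0] = -5
X[1] = 2.7639-1.1756i
X[2] = 7.2361+1.9021i
X[3] = 7.2361-1.9021i
X[4] = 2.7639+1.1756i

X = [-5, 2.7639-1.1756i, 7.2361+1.9021i, 7.2361-1.9021i, 2.7639+1.1756i]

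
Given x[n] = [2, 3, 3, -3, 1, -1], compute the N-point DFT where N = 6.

X[k] = Σ(n=0 to 5) x[n] · ω_6^(nk)
where ω_6 = e^(-2πi/6)

Computing each X[k]:
X[0] = 5
X[1] = 4.0000-5.1962i
X[2] = -4.0000-1.7321i
X[3] = 7
X[4] = -4.0000+1.7321i
X[5] = 4.0000+5.1962i

X = [5, 4.0000-5.1962i, -4.0000-1.7321i, 7, -4.0000+1.7321i, 4.0000+5.1962i]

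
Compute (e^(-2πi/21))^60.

Since ω_21^21 = 1, powers reduce modulo 21.
60 mod 21 = 18
So ω_21^60 = ω_21^18 = e^(-2πi·18/21)

ω_21^60 = ω_21^18 = 0.6235+0.7818i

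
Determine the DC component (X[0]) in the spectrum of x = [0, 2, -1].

X[0] = Σ(n=0 to 2) x[n] · ω_3^0 = Σ x[n]
= (0) + (2) + (-1)

X[0] = 1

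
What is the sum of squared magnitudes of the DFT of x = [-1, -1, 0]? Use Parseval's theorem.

Parseval: Σ|x[n]|² = (1/N)Σ|X[k]|², so Σ|X[k]|² = N·Σ|x[n]|² = 3·2.0000

Σ|X[k]|² = N·Σ|x[n]|² = 3·2.0000 = 6.0000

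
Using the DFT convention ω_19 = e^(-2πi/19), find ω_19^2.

ω_19^2 = e^(-2πi·2/19)
= cos(-2π·2/19) + i·sin(-2π·2/19)
= cos(-4π/19) + i·sin(-4π/19)

ω_19^2 = cos(-4π/19) + i·sin(-4π/19) = 0.7891-0.6142i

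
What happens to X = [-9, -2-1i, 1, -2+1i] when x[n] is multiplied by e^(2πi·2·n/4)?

Modulation property: DFT(ω_4^(-2n)·x[n]) = X[(k-2) mod 4], so circularly shift X by 2 positions.

X[k-2] = [1, -2+1i, -9, -2-1i]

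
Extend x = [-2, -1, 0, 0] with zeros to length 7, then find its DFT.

Original 4-point DFT: [-3, -2+1i, -1, -2-1i]
Zero-padded 7-point DFT provides frequency interpolation.

DFT_7([x, 0, ...]) = [-3, -2.6235+0.7818i, -1.7775+0.9749i, -1.0990+0.4339i, -1.0990-0.4339i, -1.7775-0.9749i, -2.6235-0.7818i]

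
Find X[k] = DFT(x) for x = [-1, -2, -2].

X[k] = Σ(n=0 to 2) x[n] · ω_3^(nk)
where ω_3 = e^(-2πi/3)

Computing each X[k]:
X[0] = -5
X[1] = 1
X[2] = 1

X = [-5, 1, 1]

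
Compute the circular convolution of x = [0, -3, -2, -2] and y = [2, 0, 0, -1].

(x ⊛ y)[n] = Σ(m=0 to 3) x[m] · y[(n-m) mod 4]

Computing each output sample:
(x ⊛ y)[0] = 3
(x ⊛ y)[1] = -4
(x ⊛ y)[2] = -2
(x ⊛ y)[3] = -4

x ⊛ y = [3, -4, -2, -4]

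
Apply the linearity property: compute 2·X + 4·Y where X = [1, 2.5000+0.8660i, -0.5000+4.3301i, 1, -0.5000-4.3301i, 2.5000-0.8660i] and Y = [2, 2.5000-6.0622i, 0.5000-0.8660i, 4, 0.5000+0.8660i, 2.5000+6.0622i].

By linearity: DFT(2x + 4y) = 2·DFT(x) + 4·DFT(y)
= 2·[1, 2.5000+0.8660i, -0.5000+4.3301i, 1, -0.5000-4.3301i, 2.5000-0.8660i] + 4·[2, 2.5000-6.0622i, 0.5000-0.8660i, 4, 0.5000+0.8660i, 2.5000+6.0622i]

Computing element-wise:
Z[0] = 2·(1) + 4·(2) = 10
Z[1] = 2·(2.5000+0.8660i) + 4·(2.5000-6.0622i) = 15.0000-22.5168i
Z[2] = 2·(-0.5000+4.3301i) + 4·(0.5000-0.8660i) = 1.0000+5.1962i
Z[3] = 2·(1) + 4·(4) = 18
Z[4] = 2·(-0.5000-4.3301i) + 4·(0.5000+0.8660i) = 1.0000-5.1962i
Z[5] = 2·(2.5000-0.8660i) + 4·(2.5000+6.0622i) = 15.0000+22.5168i

DFT(2x + 4y) = 2·X + 4·Y = [10, 15.0000-22.5168i, 1.0000+5.1962i, 18, 1.0000-5.1962i, 15.0000+22.5168i]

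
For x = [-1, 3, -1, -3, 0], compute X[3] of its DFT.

X[3] = Σ(n=0 to 4) x[n] · ω_5^(3n) where ω_5 = e^(-2πi/5)
= (-1)·ω_5^0 + (3)·ω_5^3 + (-1)·ω_5^6 + (-3)·ω_5^9 + (0)·ω_5^12

X[3] = -4.6631-0.1388i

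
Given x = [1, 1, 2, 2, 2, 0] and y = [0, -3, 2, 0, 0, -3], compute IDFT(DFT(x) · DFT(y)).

(x ⊛ y)[n] = Σ(m=0 to 5) x[m] · y[(n-m) mod 6]

Computing each output sample:
(x ⊛ y)[0] = 1
(x ⊛ y)[1] = -9
(x ⊛ y)[2] = -7
(x ⊛ y)[3] = -10
(x ⊛ y)[4] = -2
(x ⊛ y)[5] = -5

x ⊛ y = [1, -9, -7, -10, -2, -5]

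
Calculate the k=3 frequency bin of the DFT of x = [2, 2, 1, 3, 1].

X[3] = Σ(n=0 to 4) x[n] · ω_5^(3n) where ω_5 = e^(-2πi/5)
= (2)·ω_5^0 + (2)·ω_5^3 + (1)·ω_5^6 + (3)·ω_5^9 + (1)·ω_5^12

X[3] = 0.8090+2.4899i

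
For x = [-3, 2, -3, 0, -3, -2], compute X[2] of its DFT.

X[2] = Σ(n=0 to 5) x[n] · ω_6^(2n) where ω_6 = e^(-2πi/6)
= (-3)·ω_6^0 + (2)·ω_6^2 + (-3)·ω_6^4 + (0)·ω_6^6 + (-3)·ω_6^8 + (-2)·ω_6^10

X[2] = -3.4641i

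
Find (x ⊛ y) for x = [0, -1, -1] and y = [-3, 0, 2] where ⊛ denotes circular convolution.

(x ⊛ y)[n] = Σ(m=0 to 2) x[m] · y[(n-m) mod 3]

Computing each output sample:
(x ⊛ y)[0] = -2
(x ⊛ y)[1] = 1
(x ⊛ y)[2] = 3

x ⊛ y = [-2, 1, 3]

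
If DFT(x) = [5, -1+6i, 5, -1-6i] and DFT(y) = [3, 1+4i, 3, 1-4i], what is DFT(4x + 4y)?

By linearity: DFT(4x + 4y) = 4·DFT(x) + 4·DFT(y)
= 4·[5, -1+6i, 5, -1-6i] + 4·[3, 1+4i, 3, 1-4i]

Computing element-wise:
Z[0] = 4·(5) + 4·(3) = 32
Z[1] = 4·(-1+6i) + 4·(1+4i) = 40i
Z[2] = 4·(5) + 4·(3) = 32
Z[3] = 4·(-1-6i) + 4·(1-4i) = -40i

DFT(4x + 4y) = 4·X + 4·Y = [32, 40i, 32, -40i]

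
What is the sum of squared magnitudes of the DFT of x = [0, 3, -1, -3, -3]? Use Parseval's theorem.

Parseval: Σ|x[n]|² = (1/N)Σ|X[k]|², so Σ|X[k]|² = N·Σ|x[n]|² = 5·28.0000

Σ|X[k]|² = N·Σ|x[n]|² = 5·28.0000 = 140.0000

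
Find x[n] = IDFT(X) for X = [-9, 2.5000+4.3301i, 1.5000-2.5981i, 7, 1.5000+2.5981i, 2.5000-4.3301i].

x[n] = (1/6) Σ(k=0 to 5) X[k] · e^(2πikn/6)

Computing each x[n]:
x[0] = 1
x[1] = -3
x[2] = -3
x[3] = -3
x[4] = 1
x[5] = -2

x = [1, -3, -3, -3, 1, -2]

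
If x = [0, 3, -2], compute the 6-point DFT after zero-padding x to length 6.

Original 3-point DFT: [1, -0.5000-4.3301i, -0.5000+4.3301i]
Zero-padded 6-point DFT provides frequency interpolation.

DFT_6([x, 0, ...]) = [1, 2.5000-0.8660i, -0.5000-4.3301i, -5, -0.5000+4.3301i, 2.5000+0.8660i]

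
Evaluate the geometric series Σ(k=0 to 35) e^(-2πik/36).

Sum of all nth roots of unity equals 0 for n > 1 (geometric series with r ≠ 1).

0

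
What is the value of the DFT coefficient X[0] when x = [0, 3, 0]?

X[0] = Σ(n=0 to 2) x[n] · ω_3^0 = Σ x[n]
= (0) + (3) + (0)

X[0] = 3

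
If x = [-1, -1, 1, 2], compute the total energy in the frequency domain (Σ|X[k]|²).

Parseval: Σ|x[n]|² = (1/N)Σ|X[k]|², so Σ|X[k]|² = N·Σ|x[n]|² = 4·7.0000

Σ|X[k]|² = N·Σ|x[n]|² = 4·7.0000 = 28.0000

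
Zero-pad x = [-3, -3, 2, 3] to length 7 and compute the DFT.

Original 4-point DFT: [-1, -5+6i, -1, -5-6i]
Zero-padded 7-point DFT provides frequency interpolation.

DFT_7([x, 0, ...]) = [-1, -8.0184-0.9060i, -2.2639+6.1380i, 0.2823-0.0595i, 0.2823+0.0595i, -2.2639-6.1380i, -8.0184+0.9060i]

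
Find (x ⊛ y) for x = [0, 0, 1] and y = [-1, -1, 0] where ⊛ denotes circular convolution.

(x ⊛ y)[n] = Σ(m=0 to 2) x[m] · y[(n-m) mod 3]

Computing each output sample:
(x ⊛ y)[0] = -1
(x ⊛ y)[1] = 0
(x ⊛ y)[2] = -1

x ⊛ y = [-1, 0, -1]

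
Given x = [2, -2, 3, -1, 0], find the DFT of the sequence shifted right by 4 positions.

Time shift by 4: X_shifted[k] = ω_5^(4k) · X[k]
Shifted x = [-2, 3, -1, 0, 2]

DFT(x[n-4]) = [2, 0.3541-0.3633i, -6.3541-1.5388i, -6.3541+1.5388i, 0.3541+0.3633i]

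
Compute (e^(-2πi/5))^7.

Since ω_5^5 = 1, powers reduce modulo 5.
7 mod 5 = 2
So ω_5^7 = ω_5^2 = e^(-2πi·2/5)

ω_5^7 = ω_5^2 = -0.8090-0.5878i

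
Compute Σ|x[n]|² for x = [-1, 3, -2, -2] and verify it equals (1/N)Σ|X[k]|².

Time domain:
Σ|x[n]|² = |-1|² + |3|² + |-2|² + |-2|² = 18.0000

Frequency domain:
(1/4)Σ|X[k]|² = (1/4)(|-2|² + |1-5i|² + |-4|² + |1+5i|²) = (1/4)·72.0000 = 18.0000

Both sides agree, confirming Parseval's theorem.

Σ|x[n]|² = (1/N)Σ|X[k]|² = 18.0000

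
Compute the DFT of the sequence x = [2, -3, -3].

X[k] = Σ(n=0 to 2) x[n] · ω_3^(nk)
where ω_3 = e^(-2πi/3)

Computing each X[k]:
X[0] = -4
X[1] = 5
X[2] = 5

X = [-4, 5, 5]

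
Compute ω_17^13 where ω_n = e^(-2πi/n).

ω_17^13 = e^(-2πi·13/17)
= cos(-2π·13/17) + i·sin(-2π·13/17)
= cos(-26π/17) + i·sin(-26π/17)

ω_17^13 = cos(-26π/17) + i·sin(-26π/17) = 0.0923+0.9957i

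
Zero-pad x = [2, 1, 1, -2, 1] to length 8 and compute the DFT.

Original 5-point DFT: [3, 3.4271-1.7634i, 0.0729+2.8532i, 0.0729-2.8532i, 3.4271+1.7634i]
Zero-padded 8-point DFT provides frequency interpolation.

DFT_8([x, 0, ...]) = [3, 3.1213-0.2929i, 2-3i, -1.1213+1.7071i, 5, -1.1213-1.7071i, 2+3i, 3.1213+0.2929i]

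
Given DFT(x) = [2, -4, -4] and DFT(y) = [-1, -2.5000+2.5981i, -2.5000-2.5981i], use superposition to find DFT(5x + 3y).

By linearity: DFT(5x + 3y) = 5·DFT(x) + 3·DFT(y)
= 5·[2, -4, -4] + 3·[-1, -2.5000+2.5981i, -2.5000-2.5981i]

Computing element-wise:
Z[0] = 5·(2) + 3·(-1) = 7
Z[1] = 5·(-4) + 3·(-2.5000+2.5981i) = -27.5000+7.7943i
Z[2] = 5·(-4) + 3·(-2.5000-2.5981i) = -27.5000-7.7943i

DFT(5x + 3y) = 5·X + 3·Y = [7, -27.5000+7.7943i, -27.5000-7.7943i]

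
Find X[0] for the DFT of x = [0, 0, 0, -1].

X[0] = Σ(n=0 to 3) x[n] · ω_4^0 = Σ x[n]
= (0) + (0) + (0) + (-1)

X[0] = -1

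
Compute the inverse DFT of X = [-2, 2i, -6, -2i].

x[n] = (1/4) Σ(k=0 to 3) X[k] · e^(2πikn/4)

Computing each x[n]:
x[0] = -2
x[1] = 0
x[2] = -2
x[3] = 2

x = [-2, 0, -2, 2]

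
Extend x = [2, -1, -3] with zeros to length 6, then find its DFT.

Original 3-point DFT: [-2, 4.0000-1.7321i, 4.0000+1.7321i]
Zero-padded 6-point DFT provides frequency interpolation.

DFT_6([x, 0, ...]) = [-2, 3.0000+3.4641i, 4.0000-1.7321i, 0, 4.0000+1.7321i, 3.0000-3.4641i]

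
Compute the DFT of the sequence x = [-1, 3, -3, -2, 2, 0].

X[k] = Σ(n=0 to 5) x[n] · ω_6^(nk)
where ω_6 = e^(-2πi/6)

Computing each X[k]:
X[0] = -1
X[1] = 3.0000+1.7321i
X[2] = -4.0000-6.9282i
X[3] = -3
X[4] = -4.0000+6.9282i
X[5] = 3.0000-1.7321i

X = [-1, 3.0000+1.7321i, -4.0000-6.9282i, -3, -4.0000+6.9282i, 3.0000-1.7321i]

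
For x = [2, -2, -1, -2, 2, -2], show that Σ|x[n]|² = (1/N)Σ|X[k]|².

Time domain:
Σ|x[n]|² = |2|² + |-2|² + |-1|² + |-2|² + |2|² + |-2|² = 21.0000

Frequency domain:
(1/6)Σ|X[k]|² = (1/6)(|-3|² + |1.5000+2.5981i|² + |1.5000-2.5981i|² + |9|² + |1.5000+2.5981i|² + |1.5000-2.5981i|²) = (1/6)·126.0000 = 21.0000

Both sides agree, confirming Parseval's theorem.

Σ|x[n]|² = (1/N)Σ|X[k]|² = 21.0000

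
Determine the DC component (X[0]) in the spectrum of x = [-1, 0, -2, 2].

X[0] = Σ(n=0 to 3) x[n] · ω_4^0 = Σ x[n]
= (-1) + (0) + (-2) + (2)

X[0] = -1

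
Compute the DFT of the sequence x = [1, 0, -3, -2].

X[k] = Σ(n=0 to 3) x[n] · ω_4^(nk)
where ω_4 = e^(-2πi/4)

Computing each X[k]:
X[0] = -4
X[1] = 4-2i
X[2] = 0
X[3] = 4+2i

X = [-4, 4-2i, 0, 4+2i]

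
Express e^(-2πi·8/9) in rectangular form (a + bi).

ω_9^8 = e^(-2πi·8/9)
= cos(-2π·8/9) + i·sin(-2π·8/9)
= cos(-16π/9) + i·sin(-16π/9)

ω_9^8 = cos(-16π/9) + i·sin(-16π/9) = 0.7660+0.6428i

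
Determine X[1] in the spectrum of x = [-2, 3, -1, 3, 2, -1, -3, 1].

X[1] = Σ(n=0 to 7) x[n] · ω_8^(1n) where ω_8 = e^(-2πi/8)
= (-2)·ω_8^0 + (3)·ω_8^1 + (-1)·ω_8^2 + (3)·ω_8^3 + (2)·ω_8^4 + (-1)·ω_8^5 + (-3)·ω_8^6 + (1)·ω_8^7

X[1] = -2.5858-6.2426i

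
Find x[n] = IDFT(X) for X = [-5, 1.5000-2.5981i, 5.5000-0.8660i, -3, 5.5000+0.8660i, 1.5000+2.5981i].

x[n] = (1/6) Σ(k=0 to 5) X[k] · e^(2πikn/6)

Computing each x[n]:
x[0] = 1
x[1] = 0
x[2] = -2
x[3] = 1
x[4] = -3
x[5] = -2

x = [1, 0, -2, 1, -3, -2]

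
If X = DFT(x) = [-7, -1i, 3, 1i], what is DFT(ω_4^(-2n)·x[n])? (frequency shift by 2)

Modulation property: DFT(ω_4^(-2n)·x[n]) = X[(k-2) mod 4], so circularly shift X by 2 positions.

X[k-2] = [3, 1i, -7, -1i]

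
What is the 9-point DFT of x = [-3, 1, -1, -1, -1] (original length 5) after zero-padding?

Original 5-point DFT: [-5, -1.3820-1.9021i, -3.6180-1.1756i, -3.6180+1.1756i, -1.3820+1.9021i]
Zero-padded 9-point DFT provides frequency interpolation.

DFT_9([x, 0, ...]) = [-5, -0.9679+1.5501i, -2.1527-2.1516i, -3.5000-0.8660i, -4.3794-1.1036i, -4.3794+1.1036i, -3.5000+0.8660i, -2.1527+2.1516i, -0.9679-1.5501i]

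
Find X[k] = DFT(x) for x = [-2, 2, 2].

X[k] = Σ(n=0 to 2) x[n] · ω_3^(nk)
where ω_3 = e^(-2πi/3)

Computing each X[k]:
X[0] = 2
X[1] = -4
X[2] = -4

X = [2, -4, -4]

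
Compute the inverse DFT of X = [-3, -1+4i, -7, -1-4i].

x[n] = (1/4) Σ(k=0 to 3) X[k] · e^(2πikn/4)

Computing each x[n]:
x[0] = -3
x[1] = -1
x[2] = -2
x[3] = 3

x = [-3, -1, -2, 3]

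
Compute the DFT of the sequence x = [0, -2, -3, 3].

X[k] = Σ(n=0 to 3) x[n] · ω_4^(nk)
where ω_4 = e^(-2πi/4)

Computing each X[k]:
X[0] = -2
X[1] = 3+5i
X[2] = -4
X[3] = 3-5i

X = [-2, 3+5i, -4, 3-5i]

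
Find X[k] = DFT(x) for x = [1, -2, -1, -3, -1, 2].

X[k] = Σ(n=0 to 5) x[n] · ω_6^(nk)
where ω_6 = e^(-2πi/6)

Computing each X[k]:
X[0] = -4
X[1] = 5.0000+3.4641i
X[2] = -1.0000+3.4641i
X[3] = 2
X[4] = -1.0000-3.4641i
X[5] = 5.0000-3.4641i

X = [-4, 5.0000+3.4641i, -1.0000+3.4641i, 2, -1.0000-3.4641i, 5.0000-3.4641i]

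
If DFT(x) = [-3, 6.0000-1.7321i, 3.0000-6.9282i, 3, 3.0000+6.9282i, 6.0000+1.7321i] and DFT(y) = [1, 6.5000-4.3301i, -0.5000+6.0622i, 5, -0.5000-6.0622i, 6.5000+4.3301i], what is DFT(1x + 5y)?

By linearity: DFT(1x + 5y) = 1·DFT(x) + 5·DFT(y)
= 1·[-3, 6.0000-1.7321i, 3.0000-6.9282i, 3, 3.0000+6.9282i, 6.0000+1.7321i] + 5·[1, 6.5000-4.3301i, -0.5000+6.0622i, 5, -0.5000-6.0622i, 6.5000+4.3301i]

Computing element-wise:
Z[0] = 1·(-3) + 5·(1) = 2
Z[1] = 1·(6.0000-1.7321i) + 5·(6.5000-4.3301i) = 38.5000-23.3826i
Z[2] = 1·(3.0000-6.9282i) + 5·(-0.5000+6.0622i) = 0.5000+23.3828i
Z[3] = 1·(3) + 5·(5) = 28
Z[4] = 1·(3.0000+6.9282i) + 5·(-0.5000-6.0622i) = 0.5000-23.3828i
Z[5] = 1·(6.0000+1.7321i) + 5·(6.5000+4.3301i) = 38.5000+23.3826i

DFT(1x + 5y) = 1·X + 5·Y = [2, 38.5000-23.3826i, 0.5000+23.3828i, 28, 0.5000-23.3828i, 38.5000+23.3826i]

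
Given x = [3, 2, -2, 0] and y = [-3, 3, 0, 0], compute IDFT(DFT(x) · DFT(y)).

(x ⊛ y)[n] = Σ(m=0 to 3) x[m] · y[(n-m) mod 4]

Computing each output sample:
(x ⊛ y)[0] = -9
(x ⊛ y)[1] = 3
(x ⊛ y)[2] = 12
(x ⊛ y)[3] = -6

x ⊛ y = [-9, 3, 12, -6]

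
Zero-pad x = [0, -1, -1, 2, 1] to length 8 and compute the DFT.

Original 5-point DFT: [1, -0.8090+3.6655i, 0.3090-1.6776i, 0.3090+1.6776i, -0.8090-3.6655i]
Zero-padded 8-point DFT provides frequency interpolation.

DFT_8([x, 0, ...]) = [1, -3.1213+0.2929i, 2+3i, 1.1213-1.7071i, -1, 1.1213+1.7071i, 2-3i, -3.1213-0.2929i]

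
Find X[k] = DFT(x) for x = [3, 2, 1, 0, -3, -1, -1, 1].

X[k] = Σ(n=0 to 7) x[n] · ω_8^(nk)
where ω_8 = e^(-2πi/8)

Computing each X[k]:
X[0] = 2
X[1] = 8.8284-3.4142i
X[2] = 0
X[3] = 3.1716+0.5858i
X[4] = -2
X[5] = 3.1716-0.5858i
X[6] = 0
X[7] = 8.8284+3.4142i

X = [2, 8.8284-3.4142i, 0, 3.1716+0.5858i, -2, 3.1716-0.5858i, 0, 8.8284+3.4142i]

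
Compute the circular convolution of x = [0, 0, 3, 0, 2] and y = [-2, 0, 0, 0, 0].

(x ⊛ y)[n] = Σ(m=0 to 4) x[m] · y[(n-m) mod 5]

Computing each output sample:
(x ⊛ y)[0] = 0
(x ⊛ y)[1] = 0
(x ⊛ y)[2] = -6
(x ⊛ y)[3] = 0
(x ⊛ y)[4] = -4

x ⊛ y = [0, 0, -6, 0, -4]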